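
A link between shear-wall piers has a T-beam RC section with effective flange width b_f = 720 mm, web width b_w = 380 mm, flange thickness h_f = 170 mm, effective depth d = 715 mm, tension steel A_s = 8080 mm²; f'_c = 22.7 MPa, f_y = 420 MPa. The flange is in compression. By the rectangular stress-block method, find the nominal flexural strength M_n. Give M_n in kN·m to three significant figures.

M_n ≈ 1980 kN·m

Tension: T = A_s f_y = 8080 × 420 = 3393600 N.
Try a within the flange: a = T/(0.85 f'_c b_f) = 3393600/(0.85 × 22.7 × 720) = 244.28 mm.
a = 244.28 > h_f = 170 mm: the block extends into the web. Split into flange-overhang and web parts.
C_f = 0.85 f'_c (b_f − b_w) h_f = 0.85 × 22.7 × (720 − 380) × 170 = 1115251 N.
Remaining web compression depth: a_w = (T − C_f)/(0.85 f'_c b_w) = (3393600 − 1115251)/(0.85 × 22.7 × 380) = 310.74 mm.
M_n = C_f(d − h_f/2) + (T − C_f)(d − a_w/2) = 1115251 × (715 − 85) + 2278349 × (715 − 155.37) = 702.61 + 1275.03 = 1977.64 × 10⁶ N·mm.
M_n = 1977.64 kN·m.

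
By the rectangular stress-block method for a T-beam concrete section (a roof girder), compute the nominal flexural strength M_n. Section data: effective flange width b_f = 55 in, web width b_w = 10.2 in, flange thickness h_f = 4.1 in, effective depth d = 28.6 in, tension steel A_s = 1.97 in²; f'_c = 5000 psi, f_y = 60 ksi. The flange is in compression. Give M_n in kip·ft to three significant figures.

Tension: T = A_s f_y = 1.97 × 60 = 118.2 kips.
Try a within the flange: a = T/(0.85 f'_c b_f) = 118.2/(0.85 × 5 × 55) = 0.506 in.
Since a = 0.506 ≤ h_f = 4.1 in, the stress block lies entirely in the flange; analyse as a rectangular beam of width b_f.
M_n = T(d − a/2) = 118.2 × (28.6 − 0.253) = 3350.6 kip·in.
M_n = 3350.6/12 = 279.22 kip·ft.

M_n ≈ 279 kip·ft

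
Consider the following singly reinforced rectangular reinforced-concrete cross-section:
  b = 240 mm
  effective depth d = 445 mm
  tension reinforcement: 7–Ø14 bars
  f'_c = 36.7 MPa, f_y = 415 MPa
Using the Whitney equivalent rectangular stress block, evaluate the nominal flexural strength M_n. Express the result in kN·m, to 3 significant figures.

M_n ≈ 186 kN·m

A_s = 7 × 154 = 1078 mm².
T = A_s f_y = 1078 × 415 = 447370 N = 447.37 kN.
From C = T: a = T/(0.85 f'_c b) = 447370/(0.85 × 36.7 × 240) = 59.75 mm.
M_n = T(d − a/2) = 447.37 kN × (445 − 29.875) mm = 185.71 kN·m.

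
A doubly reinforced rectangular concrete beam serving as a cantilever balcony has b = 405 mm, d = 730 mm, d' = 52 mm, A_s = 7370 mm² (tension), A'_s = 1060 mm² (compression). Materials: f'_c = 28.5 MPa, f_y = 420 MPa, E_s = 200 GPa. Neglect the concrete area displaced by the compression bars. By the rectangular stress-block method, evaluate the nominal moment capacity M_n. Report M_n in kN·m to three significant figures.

Assume both tension and compression steel yield.
Net tension couple steel: A_s − A'_s = 6310 mm².
a = (A_s − A'_s) f_y / (0.85 f'_c b) = 2650200/(0.85 × 28.5 × 405) = 270.12 mm.
c = a/β₁ = 270.12/0.846 = 319.29 mm; ε'_s = 0.003(c − d')/c = 0.0025 ≥ f_y/E_s = 0.0021, so compression steel does yield.
M_n = (A_s − A'_s) f_y (d − a/2) + A'_s f_y (d − d') = [2650200 × (730 − 135.06) + 445200 × (730 − 52)] × 10⁻⁶ = 1576.71 + 301.85 = 1878.56 kN·m.

M_n ≈ 1880 kN·m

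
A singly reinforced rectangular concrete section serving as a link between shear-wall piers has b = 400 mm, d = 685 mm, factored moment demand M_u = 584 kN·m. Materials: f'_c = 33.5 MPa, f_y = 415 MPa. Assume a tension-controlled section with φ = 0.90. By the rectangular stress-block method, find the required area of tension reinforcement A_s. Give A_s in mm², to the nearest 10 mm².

A_s ≈ 2440 mm²

M_n = M_u/φ = 584/0.90 = 648.889 kN·m.
With M_n = 0.85 f'_c a b (d − a/2), solve the quadratic for a:
a = d − √(d² − 2M_n/(0.85 f'_c b)) = 685 − √(685² − 2 × 648.889×10⁶/(0.85 × 33.5 × 400)) = 88.94 mm.
A_s = 0.85 f'_c a b / f_y = 0.85 × 33.5 × 88.94 × 400 / 415 = 2441.0 mm².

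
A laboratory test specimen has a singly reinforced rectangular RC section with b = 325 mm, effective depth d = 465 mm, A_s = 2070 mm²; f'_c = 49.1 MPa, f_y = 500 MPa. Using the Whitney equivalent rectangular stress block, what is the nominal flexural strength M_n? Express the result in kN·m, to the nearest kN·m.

T = A_s f_y = 2070 × 500 = 1035000 N = 1035 kN.
From C = T: a = T/(0.85 f'_c b) = 1035000/(0.85 × 49.1 × 325) = 76.31 mm.
M_n = T(d − a/2) = 1035 kN × (465 − 38.155) mm = 441.78 kN·m.

M_n ≈ 442 kN·m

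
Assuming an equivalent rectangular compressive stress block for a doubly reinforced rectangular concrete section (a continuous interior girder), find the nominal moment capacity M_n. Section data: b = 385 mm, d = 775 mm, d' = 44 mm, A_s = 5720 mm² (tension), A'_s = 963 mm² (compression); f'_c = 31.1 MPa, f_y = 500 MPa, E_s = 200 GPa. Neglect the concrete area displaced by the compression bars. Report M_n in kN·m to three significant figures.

M_n ≈ 1920 kN·m

Assume both tension and compression steel yield.
Net tension couple steel: A_s − A'_s = 4757 mm².
a = (A_s − A'_s) f_y / (0.85 f'_c b) = 2378500/(0.85 × 31.1 × 385) = 233.70 mm.
c = a/β₁ = 233.70/0.828 = 282.25 mm; ε'_s = 0.003(c − d')/c = 0.0025 ≥ f_y/E_s = 0.0025, so compression steel does yield.
M_n = (A_s − A'_s) f_y (d − a/2) + A'_s f_y (d − d') = [2378500 × (775 − 116.85) + 481500 × (775 − 44)] × 10⁻⁶ = 1565.41 + 351.98 = 1917.39 kN·m.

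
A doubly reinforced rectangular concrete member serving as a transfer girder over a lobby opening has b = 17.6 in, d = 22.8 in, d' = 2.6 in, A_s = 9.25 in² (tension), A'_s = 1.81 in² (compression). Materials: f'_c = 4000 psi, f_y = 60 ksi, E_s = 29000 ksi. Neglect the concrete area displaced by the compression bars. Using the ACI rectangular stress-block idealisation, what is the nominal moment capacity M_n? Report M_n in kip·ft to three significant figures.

Assume both steels yield.
a = (A_s − A'_s) f_y/(0.85 f'_c b) = (9.25 − 1.81) × 60/(0.85 × 4 × 17.6) = 7.460 in.
c = a/β₁ = 7.460/0.85 = 8.776 in; ε'_s = 0.003(c − d')/c = 0.0021 ≥ ε_y = 0.0021, so the compression steel yields.
M_n = (A_s − A'_s) f_y (d − a/2) + A'_s f_y (d − d') = 446.4 × (22.8 − 3.73) + 108.6 × (22.8 − 2.6) = 8512.8 + 2193.7 = 10706.5 kip·in = 10706.5/12 = 892.21 kip·ft.

M_n ≈ 892 kip·ft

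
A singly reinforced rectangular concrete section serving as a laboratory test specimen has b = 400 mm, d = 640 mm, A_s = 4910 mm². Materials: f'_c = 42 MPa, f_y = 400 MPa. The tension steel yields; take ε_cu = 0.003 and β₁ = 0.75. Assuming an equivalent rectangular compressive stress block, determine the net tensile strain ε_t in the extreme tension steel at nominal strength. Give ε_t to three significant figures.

ε_t ≈ 0.00747

a = A_s f_y/(0.85 f'_c b) = 137.54 mm.
β₁ = 0.75, so c = a/β₁ = 137.54/0.75 = 183.39 mm.
From the linear strain diagram with ε_cu = 0.003: ε_t = 0.003 (d − c)/c = 0.003 × (640 − 183.39)/183.39 = 0.00747.
Since ε_t ≥ 0.005, the section is tension-controlled.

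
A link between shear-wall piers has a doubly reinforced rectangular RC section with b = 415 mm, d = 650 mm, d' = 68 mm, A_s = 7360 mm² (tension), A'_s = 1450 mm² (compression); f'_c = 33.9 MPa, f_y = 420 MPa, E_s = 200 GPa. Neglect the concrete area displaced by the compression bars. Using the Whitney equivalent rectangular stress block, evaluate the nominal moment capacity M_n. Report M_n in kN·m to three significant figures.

Assume both tension and compression steel yield.
Net tension couple steel: A_s − A'_s = 5910 mm².
a = (A_s − A'_s) f_y / (0.85 f'_c b) = 2482200/(0.85 × 33.9 × 415) = 207.57 mm.
c = a/β₁ = 207.57/0.808 = 256.89 mm; ε'_s = 0.003(c − d')/c = 0.0022 ≥ f_y/E_s = 0.0021, so compression steel does yield.
M_n = (A_s − A'_s) f_y (d − a/2) + A'_s f_y (d − d') = [2482200 × (650 − 103.785) + 609000 × (650 − 68)] × 10⁻⁶ = 1355.81 + 354.44 = 1710.25 kN·m.

M_n ≈ 1710 kN·m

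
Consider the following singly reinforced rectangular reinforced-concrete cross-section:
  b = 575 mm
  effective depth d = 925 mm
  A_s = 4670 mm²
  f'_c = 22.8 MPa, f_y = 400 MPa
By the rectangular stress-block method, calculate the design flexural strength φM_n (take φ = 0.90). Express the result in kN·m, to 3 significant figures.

T = A_s f_y = 4670 × 400 = 1868000 N = 1868 kN.
From C = T: a = T/(0.85 f'_c b) = 1868000/(0.85 × 22.8 × 575) = 167.63 mm.
M_n = T(d − a/2) = 1868 kN × (925 − 83.815) mm = 1571.33 kN·m.
φM_n = 0.90 × 1571.33 = 1414.20 kN·m.

φM_n ≈ 1410 kN·m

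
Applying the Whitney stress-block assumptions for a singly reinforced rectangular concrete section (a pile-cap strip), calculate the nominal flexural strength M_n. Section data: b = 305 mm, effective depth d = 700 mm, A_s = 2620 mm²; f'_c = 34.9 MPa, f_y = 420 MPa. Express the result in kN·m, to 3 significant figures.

M_n ≈ 703 kN·m

T = A_s f_y = 2620 × 420 = 1100400 N = 1100.4 kN.
From C = T: a = T/(0.85 f'_c b) = 1100400/(0.85 × 34.9 × 305) = 121.62 mm.
M_n = T(d − a/2) = 1100.4 kN × (700 − 60.81) mm = 703.36 kN·m.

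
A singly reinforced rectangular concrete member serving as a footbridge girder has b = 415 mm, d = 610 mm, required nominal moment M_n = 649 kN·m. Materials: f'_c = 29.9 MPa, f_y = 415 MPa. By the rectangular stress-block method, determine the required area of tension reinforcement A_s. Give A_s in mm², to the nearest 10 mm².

A_s ≈ 2820 mm²

With M_n = 0.85 f'_c a b (d − a/2), solve the quadratic for a:
a = d − √(d² − 2M_n/(0.85 f'_c b)) = 610 − √(610² − 2 × 649×10⁶/(0.85 × 29.9 × 415)) = 110.97 mm.
A_s = 0.85 f'_c a b / f_y = 0.85 × 29.9 × 110.97 × 415 / 415 = 2820.3 mm².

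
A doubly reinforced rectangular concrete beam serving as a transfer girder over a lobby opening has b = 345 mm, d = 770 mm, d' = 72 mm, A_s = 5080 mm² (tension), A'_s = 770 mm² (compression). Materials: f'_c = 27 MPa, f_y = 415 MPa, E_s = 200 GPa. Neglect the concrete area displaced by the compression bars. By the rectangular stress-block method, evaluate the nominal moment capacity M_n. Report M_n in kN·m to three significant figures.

M_n ≈ 1400 kN·m

Assume both tension and compression steel yield.
Net tension couple steel: A_s − A'_s = 4310 mm².
a = (A_s − A'_s) f_y / (0.85 f'_c b) = 1788650/(0.85 × 27 × 345) = 225.90 mm.
c = a/β₁ = 225.90/0.85 = 265.76 mm; ε'_s = 0.003(c − d')/c = 0.0022 ≥ f_y/E_s = 0.0021, so compression steel does yield.
M_n = (A_s − A'_s) f_y (d − a/2) + A'_s f_y (d − d') = [1788650 × (770 − 112.95) + 319550 × (770 − 72)] × 10⁻⁶ = 1175.23 + 223.05 = 1398.28 kN·m.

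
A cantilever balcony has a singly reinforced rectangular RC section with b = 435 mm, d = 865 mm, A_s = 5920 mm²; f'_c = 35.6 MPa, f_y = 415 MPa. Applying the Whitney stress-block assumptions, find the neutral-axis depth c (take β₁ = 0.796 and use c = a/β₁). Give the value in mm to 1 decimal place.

c ≈ 234.5 mm

T = A_s f_y = 5920 × 415 = 2456800 N = 2456.8 kN.
Setting C = 0.85 f'_c a b equal to T: a = 2456800/(0.85 × 35.6 × 435) = 186.643 mm.
With β₁ = 0.796, c = a/β₁ = 186.643/0.796 = 234.5 mm.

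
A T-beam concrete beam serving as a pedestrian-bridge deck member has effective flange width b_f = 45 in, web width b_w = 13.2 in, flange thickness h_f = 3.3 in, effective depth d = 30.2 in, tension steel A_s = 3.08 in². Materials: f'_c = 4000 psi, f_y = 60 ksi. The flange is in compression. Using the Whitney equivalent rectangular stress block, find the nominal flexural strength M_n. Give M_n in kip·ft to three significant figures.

M_n ≈ 456 kip·ft

Tension: T = A_s f_y = 3.08 × 60 = 184.8 kips.
Try a within the flange: a = T/(0.85 f'_c b_f) = 184.8/(0.85 × 4 × 45) = 1.208 in.
Since a = 1.208 ≤ h_f = 3.3 in, the stress block lies entirely in the flange; analyse as a rectangular beam of width b_f.
M_n = T(d − a/2) = 184.8 × (30.2 − 0.604) = 5469.3 kip·in.
M_n = 5469.3/12 = 455.78 kip·ft.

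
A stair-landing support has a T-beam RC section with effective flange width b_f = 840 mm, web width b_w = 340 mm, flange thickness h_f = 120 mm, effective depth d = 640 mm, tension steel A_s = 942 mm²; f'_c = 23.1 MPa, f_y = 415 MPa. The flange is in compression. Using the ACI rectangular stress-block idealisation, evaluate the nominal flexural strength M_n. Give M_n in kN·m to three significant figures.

Tension: T = A_s f_y = 942 × 415 = 390930 N.
Try a within the flange: a = T/(0.85 f'_c b_f) = 390930/(0.85 × 23.1 × 840) = 23.70 mm.
Since a = 23.70 ≤ h_f = 120 mm, the stress block lies entirely in the flange; analyse as a rectangular beam of width b_f.
M_n = T(d − a/2) = 390930 × (640 − 11.85) = 245.56 × 10⁶ N·mm.
M_n = 245.56 kN·m.

M_n ≈ 246 kN·m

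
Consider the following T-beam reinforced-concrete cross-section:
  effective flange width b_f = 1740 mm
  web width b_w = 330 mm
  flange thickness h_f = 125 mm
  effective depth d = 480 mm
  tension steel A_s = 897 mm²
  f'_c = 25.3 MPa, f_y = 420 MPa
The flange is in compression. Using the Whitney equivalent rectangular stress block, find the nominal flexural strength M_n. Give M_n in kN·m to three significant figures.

M_n ≈ 179 kN·m

Tension: T = A_s f_y = 897 × 420 = 376740 N.
Try a within the flange: a = T/(0.85 f'_c b_f) = 376740/(0.85 × 25.3 × 1740) = 10.07 mm.
Since a = 10.07 ≤ h_f = 125 mm, the stress block lies entirely in the flange; analyse as a rectangular beam of width b_f.
M_n = T(d − a/2) = 376740 × (480 − 5.035) = 178.94 × 10⁶ N·mm.
M_n = 178.94 kN·m.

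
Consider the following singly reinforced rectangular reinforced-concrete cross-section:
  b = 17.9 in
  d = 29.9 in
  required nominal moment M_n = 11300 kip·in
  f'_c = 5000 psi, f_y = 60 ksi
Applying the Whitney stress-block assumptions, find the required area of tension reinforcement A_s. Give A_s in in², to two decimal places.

From M_n = 0.85 f'_c a b (d − a/2):
a = d − √(d² − 2M_n/(0.85 f'_c b)) = 29.9 − √(29.9² − 2 × 11300/(0.85 × 5 × 17.9)) = 5.468 in.
A_s = 0.85 f'_c a b / f_y = 0.85 × 5 × 5.468 × 17.9 / 60 = 6.933 in².

A_s ≈ 6.93 in²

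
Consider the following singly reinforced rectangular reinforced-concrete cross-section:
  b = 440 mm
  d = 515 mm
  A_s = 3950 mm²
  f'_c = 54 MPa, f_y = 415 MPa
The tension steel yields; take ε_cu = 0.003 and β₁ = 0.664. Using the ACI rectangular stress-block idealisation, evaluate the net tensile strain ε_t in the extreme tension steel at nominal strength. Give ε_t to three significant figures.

a = A_s f_y/(0.85 f'_c b) = 81.17 mm.
β₁ = 0.664, so c = a/β₁ = 81.17/0.664 = 122.24 mm.
From the linear strain diagram with ε_cu = 0.003: ε_t = 0.003 (d − c)/c = 0.003 × (515 − 122.24)/122.24 = 0.00964.
Since ε_t ≥ 0.005, the section is tension-controlled.

ε_t ≈ 0.00964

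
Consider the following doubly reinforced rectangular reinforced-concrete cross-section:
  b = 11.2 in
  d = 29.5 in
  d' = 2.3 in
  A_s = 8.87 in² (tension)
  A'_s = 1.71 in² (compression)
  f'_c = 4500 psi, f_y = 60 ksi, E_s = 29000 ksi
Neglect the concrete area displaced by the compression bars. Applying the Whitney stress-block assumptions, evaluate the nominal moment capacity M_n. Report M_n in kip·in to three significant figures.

Assume both steels yield.
a = (A_s − A'_s) f_y/(0.85 f'_c b) = (8.87 − 1.71) × 60/(0.85 × 4.5 × 11.2) = 10.028 in.
c = a/β₁ = 10.028/0.825 = 12.155 in; ε'_s = 0.003(c − d')/c = 0.0024 ≥ ε_y = 0.0021, so the compression steel yields.
M_n = (A_s − A'_s) f_y (d − a/2) + A'_s f_y (d − d') = 429.6 × (29.5 − 5.014) + 102.6 × (29.5 − 2.3) = 10519.2 + 2790.7 = 13309.9 kip·in.

M_n ≈ 13300 kip·in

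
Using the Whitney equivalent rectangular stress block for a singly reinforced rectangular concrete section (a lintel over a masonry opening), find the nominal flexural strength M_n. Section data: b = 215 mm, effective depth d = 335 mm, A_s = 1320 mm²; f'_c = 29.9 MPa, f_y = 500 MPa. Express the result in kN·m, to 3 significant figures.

M_n ≈ 181 kN·m

T = A_s f_y = 1320 × 500 = 660000 N = 660 kN.
From C = T: a = T/(0.85 f'_c b) = 660000/(0.85 × 29.9 × 215) = 120.79 mm.
M_n = T(d − a/2) = 660 kN × (335 − 60.395) mm = 181.24 kN·m.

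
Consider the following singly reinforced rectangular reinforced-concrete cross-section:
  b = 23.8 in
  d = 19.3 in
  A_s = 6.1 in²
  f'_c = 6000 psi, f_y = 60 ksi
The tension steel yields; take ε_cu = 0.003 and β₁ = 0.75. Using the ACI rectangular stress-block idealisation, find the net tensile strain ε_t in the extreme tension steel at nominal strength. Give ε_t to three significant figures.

ε_t ≈ 0.0114

a = A_s f_y/(0.85 f'_c b) = 3.015 in.
β₁ = 0.75, so c = a/β₁ = 3.015/0.75 = 4.020 in.
From the linear strain diagram with ε_cu = 0.003: ε_t = 0.003 (d − c)/c = 0.003 × (19.3 − 4.020)/4.020 = 0.0114.
Since ε_t ≥ 0.005, the section is tension-controlled.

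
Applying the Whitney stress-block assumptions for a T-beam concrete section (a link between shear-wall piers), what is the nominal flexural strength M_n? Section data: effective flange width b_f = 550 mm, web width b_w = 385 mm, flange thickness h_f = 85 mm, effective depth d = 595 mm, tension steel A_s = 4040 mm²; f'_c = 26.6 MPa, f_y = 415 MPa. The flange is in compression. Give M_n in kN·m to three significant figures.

Tension: T = A_s f_y = 4040 × 415 = 1676600 N.
Try a within the flange: a = T/(0.85 f'_c b_f) = 1676600/(0.85 × 26.6 × 550) = 134.82 mm.
a = 134.82 > h_f = 85 mm: the block extends into the web. Split into flange-overhang and web parts.
C_f = 0.85 f'_c (b_f − b_w) h_f = 0.85 × 26.6 × (550 − 385) × 85 = 317105 N.
Remaining web compression depth: a_w = (T − C_f)/(0.85 f'_c b_w) = (1676600 − 317105)/(0.85 × 26.6 × 385) = 156.18 mm.
M_n = C_f(d − h_f/2) + (T − C_f)(d − a_w/2) = 317105 × (595 − 42.5) + 1359495 × (595 − 78.09) = 175.20 + 702.74 = 877.94 × 10⁶ N·mm.
M_n = 877.94 kN·m.

M_n ≈ 878 kN·m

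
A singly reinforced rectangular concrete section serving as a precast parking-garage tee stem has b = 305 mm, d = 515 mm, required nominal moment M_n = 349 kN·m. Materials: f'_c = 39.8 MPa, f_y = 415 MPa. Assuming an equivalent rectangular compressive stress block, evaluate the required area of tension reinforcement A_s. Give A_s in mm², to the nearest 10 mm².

A_s ≈ 1750 mm²

With M_n = 0.85 f'_c a b (d − a/2), solve the quadratic for a:
a = d − √(d² − 2M_n/(0.85 f'_c b)) = 515 − √(515² − 2 × 349×10⁶/(0.85 × 39.8 × 305)) = 70.50 mm.
A_s = 0.85 f'_c a b / f_y = 0.85 × 39.8 × 70.50 × 305 / 415 = 1752.8 mm².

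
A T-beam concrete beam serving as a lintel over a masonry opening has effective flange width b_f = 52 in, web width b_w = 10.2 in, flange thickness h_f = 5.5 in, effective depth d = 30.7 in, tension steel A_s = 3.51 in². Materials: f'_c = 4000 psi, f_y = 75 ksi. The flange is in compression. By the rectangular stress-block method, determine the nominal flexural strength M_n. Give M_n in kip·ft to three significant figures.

M_n ≈ 657 kip·ft

Tension: T = A_s f_y = 3.51 × 75 = 263.25 kips.
Try a within the flange: a = T/(0.85 f'_c b_f) = 263.25/(0.85 × 4 × 52) = 1.489 in.
Since a = 1.489 ≤ h_f = 5.5 in, the stress block lies entirely in the flange; analyse as a rectangular beam of width b_f.
M_n = T(d − a/2) = 263.25 × (30.7 − 0.7445) = 7885.8 kip·in.
M_n = 7885.8/12 = 657.15 kip·ft.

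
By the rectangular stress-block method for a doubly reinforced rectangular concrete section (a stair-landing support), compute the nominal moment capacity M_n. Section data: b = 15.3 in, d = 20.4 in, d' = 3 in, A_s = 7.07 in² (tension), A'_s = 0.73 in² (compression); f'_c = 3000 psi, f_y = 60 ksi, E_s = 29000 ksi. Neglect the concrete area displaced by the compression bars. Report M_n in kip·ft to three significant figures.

Assume both steels yield.
a = (A_s − A'_s) f_y/(0.85 f'_c b) = (7.07 − 0.73) × 60/(0.85 × 3 × 15.3) = 9.750 in.
c = a/β₁ = 9.750/0.85 = 11.471 in; ε'_s = 0.003(c − d')/c = 0.0022 ≥ ε_y = 0.0021, so the compression steel yields.
M_n = (A_s − A'_s) f_y (d − a/2) + A'_s f_y (d − d') = 380.4 × (20.4 − 4.875) + 43.8 × (20.4 − 3) = 5905.7 + 762.1 = 6667.8 kip·in = 6667.8/12 = 555.65 kip·ft.

M_n ≈ 556 kip·ft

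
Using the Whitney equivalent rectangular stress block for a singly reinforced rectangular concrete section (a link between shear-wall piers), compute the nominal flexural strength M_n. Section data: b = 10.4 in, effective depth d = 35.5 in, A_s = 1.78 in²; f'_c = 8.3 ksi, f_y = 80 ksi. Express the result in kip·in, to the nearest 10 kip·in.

M_n ≈ 4920 kip·in

T = A_s f_y = 1.78 × 80 = 142.4 kips.
a = T/(0.85 f'_c b) = 142.4/(0.85 × 8.3 × 10.4) = 1.941 in.
M_n = T(d − a/2) = 142.4 × (35.5 − 0.9705) = 4917.0 kip·in.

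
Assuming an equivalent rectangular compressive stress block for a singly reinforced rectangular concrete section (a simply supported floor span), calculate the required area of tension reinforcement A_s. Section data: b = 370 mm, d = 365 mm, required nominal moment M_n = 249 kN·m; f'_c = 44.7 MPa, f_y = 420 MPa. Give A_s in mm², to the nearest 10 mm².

A_s ≈ 1750 mm²

With M_n = 0.85 f'_c a b (d − a/2), solve the quadratic for a:
a = d − √(d² − 2M_n/(0.85 f'_c b)) = 365 − √(365² − 2 × 249×10⁶/(0.85 × 44.7 × 370)) = 52.27 mm.
A_s = 0.85 f'_c a b / f_y = 0.85 × 44.7 × 52.27 × 370 / 420 = 1749.6 mm².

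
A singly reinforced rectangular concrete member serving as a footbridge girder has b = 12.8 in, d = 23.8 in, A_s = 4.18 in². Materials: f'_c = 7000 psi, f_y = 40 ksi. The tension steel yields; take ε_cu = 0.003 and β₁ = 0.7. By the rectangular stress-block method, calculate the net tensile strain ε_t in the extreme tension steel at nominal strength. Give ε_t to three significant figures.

a = A_s f_y/(0.85 f'_c b) = 2.195 in.
β₁ = 0.7, so c = a/β₁ = 2.195/0.7 = 3.136 in.
From the linear strain diagram with ε_cu = 0.003: ε_t = 0.003 (d − c)/c = 0.003 × (23.8 − 3.136)/3.136 = 0.0198.
Since ε_t ≥ 0.005, the section is tension-controlled.

ε_t ≈ 0.0198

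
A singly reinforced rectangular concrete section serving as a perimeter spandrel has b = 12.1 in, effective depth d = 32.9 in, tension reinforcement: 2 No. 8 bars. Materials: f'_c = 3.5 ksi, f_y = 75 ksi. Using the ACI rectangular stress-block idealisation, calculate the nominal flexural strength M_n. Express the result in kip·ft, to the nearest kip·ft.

A_s = 2 × 0.79 = 1.58 in².
T = A_s f_y = 1.58 × 75 = 118.5 kips.
a = T/(0.85 f'_c b) = 118.5/(0.85 × 3.5 × 12.1) = 3.292 in.
M_n = T(d − a/2) = 118.5 × (32.9 − 1.646) = 3703.6 kip·in = 3703.6/12 = 308.63 kip·ft.

M_n ≈ 309 kip·ft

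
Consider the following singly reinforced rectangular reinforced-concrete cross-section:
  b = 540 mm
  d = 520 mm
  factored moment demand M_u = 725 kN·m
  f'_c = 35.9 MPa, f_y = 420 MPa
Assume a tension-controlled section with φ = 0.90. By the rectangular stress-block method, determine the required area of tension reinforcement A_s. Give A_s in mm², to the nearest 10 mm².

A_s ≈ 4100 mm²

M_n = M_u/φ = 725/0.90 = 805.556 kN·m.
With M_n = 0.85 f'_c a b (d − a/2), solve the quadratic for a:
a = d − √(d² − 2M_n/(0.85 f'_c b)) = 520 − √(520² − 2 × 805.556×10⁶/(0.85 × 35.9 × 540)) = 104.52 mm.
A_s = 0.85 f'_c a b / f_y = 0.85 × 35.9 × 104.52 × 540 / 420 = 4100.7 mm².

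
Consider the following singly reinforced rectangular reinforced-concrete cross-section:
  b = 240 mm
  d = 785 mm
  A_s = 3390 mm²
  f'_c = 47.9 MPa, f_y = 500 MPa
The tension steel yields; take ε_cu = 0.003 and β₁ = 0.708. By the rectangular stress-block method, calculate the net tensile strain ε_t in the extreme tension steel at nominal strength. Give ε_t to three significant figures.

ε_t ≈ 0.00661

a = A_s f_y/(0.85 f'_c b) = 173.46 mm.
β₁ = 0.708, so c = a/β₁ = 173.46/0.708 = 245.00 mm.
From the linear strain diagram with ε_cu = 0.003: ε_t = 0.003 (d − c)/c = 0.003 × (785 − 245.00)/245.00 = 0.00661.
Since ε_t ≥ 0.005, the section is tension-controlled.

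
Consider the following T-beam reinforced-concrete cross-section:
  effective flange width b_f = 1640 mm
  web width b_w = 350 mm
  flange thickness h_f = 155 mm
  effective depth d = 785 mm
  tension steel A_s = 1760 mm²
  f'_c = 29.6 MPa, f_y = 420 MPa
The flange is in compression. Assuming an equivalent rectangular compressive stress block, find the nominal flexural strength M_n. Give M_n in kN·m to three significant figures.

Tension: T = A_s f_y = 1760 × 420 = 739200 N.
Try a within the flange: a = T/(0.85 f'_c b_f) = 739200/(0.85 × 29.6 × 1640) = 17.91 mm.
Since a = 17.91 ≤ h_f = 155 mm, the stress block lies entirely in the flange; analyse as a rectangular beam of width b_f.
M_n = T(d − a/2) = 739200 × (785 − 8.955) = 573.65 × 10⁶ N·mm.
M_n = 573.65 kN·m.

M_n ≈ 574 kN·m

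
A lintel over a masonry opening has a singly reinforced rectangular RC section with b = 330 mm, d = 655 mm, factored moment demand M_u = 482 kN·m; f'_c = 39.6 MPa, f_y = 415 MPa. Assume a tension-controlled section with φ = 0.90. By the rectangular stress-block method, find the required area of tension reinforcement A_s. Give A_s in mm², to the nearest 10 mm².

M_n = M_u/φ = 482/0.90 = 535.556 kN·m.
With M_n = 0.85 f'_c a b (d − a/2), solve the quadratic for a:
a = d − √(d² − 2M_n/(0.85 f'_c b)) = 655 − √(655² − 2 × 535.556×10⁶/(0.85 × 39.6 × 330)) = 78.29 mm.
A_s = 0.85 f'_c a b / f_y = 0.85 × 39.6 × 78.29 × 330 / 415 = 2095.5 mm².

A_s ≈ 2100 mm²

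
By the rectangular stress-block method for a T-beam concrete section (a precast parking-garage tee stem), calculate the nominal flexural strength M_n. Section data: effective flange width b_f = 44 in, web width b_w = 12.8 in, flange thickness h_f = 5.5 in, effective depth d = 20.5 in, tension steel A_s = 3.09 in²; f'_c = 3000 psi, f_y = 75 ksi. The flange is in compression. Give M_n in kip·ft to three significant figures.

M_n ≈ 376 kip·ft

Tension: T = A_s f_y = 3.09 × 75 = 231.75 kips.
Try a within the flange: a = T/(0.85 f'_c b_f) = 231.75/(0.85 × 3 × 44) = 2.066 in.
Since a = 2.066 ≤ h_f = 5.5 in, the stress block lies entirely in the flange; analyse as a rectangular beam of width b_f.
M_n = T(d − a/2) = 231.75 × (20.5 − 1.033) = 4511.5 kip·in.
M_n = 4511.5/12 = 375.96 kip·ft.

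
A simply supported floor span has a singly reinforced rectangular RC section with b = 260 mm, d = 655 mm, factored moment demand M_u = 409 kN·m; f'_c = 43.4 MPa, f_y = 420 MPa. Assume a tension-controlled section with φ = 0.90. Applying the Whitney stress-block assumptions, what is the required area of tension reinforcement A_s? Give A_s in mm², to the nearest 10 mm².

M_n = M_u/φ = 409/0.90 = 454.444 kN·m.
With M_n = 0.85 f'_c a b (d − a/2), solve the quadratic for a:
a = d − √(d² − 2M_n/(0.85 f'_c b)) = 655 − √(655² − 2 × 454.444×10⁶/(0.85 × 43.4 × 260)) = 76.84 mm.
A_s = 0.85 f'_c a b / f_y = 0.85 × 43.4 × 76.84 × 260 / 420 = 1754.8 mm².

A_s ≈ 1750 mm²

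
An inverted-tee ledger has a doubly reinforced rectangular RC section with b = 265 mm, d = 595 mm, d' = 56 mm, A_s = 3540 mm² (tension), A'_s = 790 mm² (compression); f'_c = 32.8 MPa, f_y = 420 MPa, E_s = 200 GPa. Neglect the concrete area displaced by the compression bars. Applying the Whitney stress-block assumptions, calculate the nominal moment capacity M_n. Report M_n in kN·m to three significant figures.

M_n ≈ 776 kN·m

Assume both tension and compression steel yield.
Net tension couple steel: A_s − A'_s = 2750 mm².
a = (A_s − A'_s) f_y / (0.85 f'_c b) = 1155000/(0.85 × 32.8 × 265) = 156.33 mm.
c = a/β₁ = 156.33/0.816 = 191.58 mm; ε'_s = 0.003(c − d')/c = 0.0021 ≥ f_y/E_s = 0.0021, so compression steel does yield.
M_n = (A_s − A'_s) f_y (d − a/2) + A'_s f_y (d − d') = [1155000 × (595 − 78.165) + 331800 × (595 − 56)] × 10⁻⁶ = 596.94 + 178.84 = 775.78 kN·m.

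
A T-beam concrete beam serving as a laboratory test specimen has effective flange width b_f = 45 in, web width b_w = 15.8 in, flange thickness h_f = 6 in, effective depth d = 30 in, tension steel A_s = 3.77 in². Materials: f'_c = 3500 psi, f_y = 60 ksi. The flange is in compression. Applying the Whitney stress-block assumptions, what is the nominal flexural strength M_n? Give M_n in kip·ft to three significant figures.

Tension: T = A_s f_y = 3.77 × 60 = 226.2 kips.
Try a within the flange: a = T/(0.85 f'_c b_f) = 226.2/(0.85 × 3.5 × 45) = 1.690 in.
Since a = 1.690 ≤ h_f = 6 in, the stress block lies entirely in the flange; analyse as a rectangular beam of width b_f.
M_n = T(d − a/2) = 226.2 × (30 − 0.845) = 6594.9 kip·in.
M_n = 6594.9/12 = 549.58 kip·ft.

M_n ≈ 550 kip·ft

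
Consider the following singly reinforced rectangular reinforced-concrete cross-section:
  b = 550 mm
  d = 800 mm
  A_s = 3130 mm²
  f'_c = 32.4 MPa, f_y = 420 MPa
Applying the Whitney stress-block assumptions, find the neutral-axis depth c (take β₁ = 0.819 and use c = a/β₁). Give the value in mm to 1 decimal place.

c ≈ 106.0 mm

T = A_s f_y = 3130 × 420 = 1314600 N = 1314.6 kN.
Setting C = 0.85 f'_c a b equal to T: a = 1314600/(0.85 × 32.4 × 550) = 86.789 mm.
With β₁ = 0.819, c = a/β₁ = 86.789/0.819 = 106.0 mm.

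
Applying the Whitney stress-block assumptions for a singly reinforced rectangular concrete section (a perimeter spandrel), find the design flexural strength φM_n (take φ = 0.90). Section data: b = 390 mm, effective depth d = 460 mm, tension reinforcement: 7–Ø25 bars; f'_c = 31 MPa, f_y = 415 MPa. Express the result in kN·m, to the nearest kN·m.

φM_n ≈ 501 kN·m

A_s = 7 × 491 = 3437 mm².
T = A_s f_y = 3437 × 415 = 1426355 N = 1426.355 kN.
From C = T: a = T/(0.85 f'_c b) = 1426355/(0.85 × 31 × 390) = 138.80 mm.
M_n = T(d − a/2) = 1426.355 kN × (460 − 69.4) mm = 557.13 kN·m.
φM_n = 0.90 × 557.13 = 501.42 kN·m.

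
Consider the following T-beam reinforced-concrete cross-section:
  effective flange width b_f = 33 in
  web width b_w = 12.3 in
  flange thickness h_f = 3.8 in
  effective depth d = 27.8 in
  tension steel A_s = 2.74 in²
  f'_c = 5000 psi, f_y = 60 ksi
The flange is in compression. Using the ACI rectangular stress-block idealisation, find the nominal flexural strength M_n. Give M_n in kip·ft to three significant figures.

Tension: T = A_s f_y = 2.74 × 60 = 164.4 kips.
Try a within the flange: a = T/(0.85 f'_c b_f) = 164.4/(0.85 × 5 × 33) = 1.172 in.
Since a = 1.172 ≤ h_f = 3.8 in, the stress block lies entirely in the flange; analyse as a rectangular beam of width b_f.
M_n = T(d − a/2) = 164.4 × (27.8 − 0.586) = 4474.0 kip·in.
M_n = 4474.0/12 = 372.83 kip·ft.

M_n ≈ 373 kip·ft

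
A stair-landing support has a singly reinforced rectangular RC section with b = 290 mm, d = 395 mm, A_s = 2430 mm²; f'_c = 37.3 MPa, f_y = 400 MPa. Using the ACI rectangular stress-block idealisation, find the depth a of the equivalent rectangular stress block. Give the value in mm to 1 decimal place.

a ≈ 105.7 mm

T = A_s f_y = 2430 × 400 = 972000 N = 972 kN.
Setting C = 0.85 f'_c a b equal to T: a = 972000/(0.85 × 37.3 × 290) = 105.7 mm.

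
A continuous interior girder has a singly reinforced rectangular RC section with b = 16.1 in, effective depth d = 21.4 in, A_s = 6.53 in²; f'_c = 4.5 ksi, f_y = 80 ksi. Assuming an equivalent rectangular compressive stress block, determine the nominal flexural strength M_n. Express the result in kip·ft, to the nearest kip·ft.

M_n ≈ 747 kip·ft

T = A_s f_y = 6.53 × 80 = 522.4 kips.
a = T/(0.85 f'_c b) = 522.4/(0.85 × 4.5 × 16.1) = 8.483 in.
M_n = T(d − a/2) = 522.4 × (21.4 − 4.2415) = 8963.6 kip·in = 8963.6/12 = 746.97 kip·ft.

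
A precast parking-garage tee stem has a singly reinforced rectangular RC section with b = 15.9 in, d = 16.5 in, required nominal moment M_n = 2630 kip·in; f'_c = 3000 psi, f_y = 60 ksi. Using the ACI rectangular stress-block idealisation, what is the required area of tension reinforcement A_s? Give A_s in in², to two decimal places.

A_s ≈ 3.08 in²

From M_n = 0.85 f'_c a b (d − a/2):
a = d − √(d² − 2M_n/(0.85 f'_c b)) = 16.5 − √(16.5² − 2 × 2630/(0.85 × 3 × 15.9)) = 4.562 in.
A_s = 0.85 f'_c a b / f_y = 0.85 × 3 × 4.562 × 15.9 / 60 = 3.083 in².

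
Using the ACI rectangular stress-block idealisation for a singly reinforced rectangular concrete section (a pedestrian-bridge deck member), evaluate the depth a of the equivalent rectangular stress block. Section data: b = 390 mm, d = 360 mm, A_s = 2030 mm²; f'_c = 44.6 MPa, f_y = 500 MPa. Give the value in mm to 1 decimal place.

a ≈ 68.7 mm

T = A_s f_y = 2030 × 500 = 1015000 N = 1015 kN.
Setting C = 0.85 f'_c a b equal to T: a = 1015000/(0.85 × 44.6 × 390) = 68.7 mm.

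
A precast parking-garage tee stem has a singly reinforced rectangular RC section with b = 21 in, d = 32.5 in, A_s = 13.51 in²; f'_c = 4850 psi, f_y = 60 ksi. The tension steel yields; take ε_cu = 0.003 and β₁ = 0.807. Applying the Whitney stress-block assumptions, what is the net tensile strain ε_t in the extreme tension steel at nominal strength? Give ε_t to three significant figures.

a = A_s f_y/(0.85 f'_c b) = 9.363 in.
β₁ = 0.807, so c = a/β₁ = 9.363/0.807 = 11.602 in.
From the linear strain diagram with ε_cu = 0.003: ε_t = 0.003 (d − c)/c = 0.003 × (32.5 − 11.602)/11.602 = 0.00540.
Since ε_t ≥ 0.005, the section is tension-controlled.

ε_t ≈ 0.00540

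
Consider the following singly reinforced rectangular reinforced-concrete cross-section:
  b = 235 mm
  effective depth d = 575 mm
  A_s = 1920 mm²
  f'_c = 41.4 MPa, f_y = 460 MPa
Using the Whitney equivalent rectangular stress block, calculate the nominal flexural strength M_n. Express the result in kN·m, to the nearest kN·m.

T = A_s f_y = 1920 × 460 = 883200 N = 883.2 kN.
From C = T: a = T/(0.85 f'_c b) = 883200/(0.85 × 41.4 × 235) = 106.80 mm.
M_n = T(d − a/2) = 883.2 kN × (575 − 53.4) mm = 460.68 kN·m.

M_n ≈ 461 kN·m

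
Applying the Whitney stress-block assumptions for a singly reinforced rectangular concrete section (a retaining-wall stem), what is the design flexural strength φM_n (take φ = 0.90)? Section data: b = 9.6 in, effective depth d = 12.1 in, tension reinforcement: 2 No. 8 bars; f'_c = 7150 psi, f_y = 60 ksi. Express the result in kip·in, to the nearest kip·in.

A_s = 2 × 0.79 = 1.58 in².
T = A_s f_y = 1.58 × 60 = 94.8 kips.
a = T/(0.85 f'_c b) = 94.8/(0.85 × 7.15 × 9.6) = 1.625 in.
M_n = T(d − a/2) = 94.8 × (12.1 − 0.8125) = 1070.1 kip·in.
φM_n = 0.90 × 1070.1 = 963.1 kip·in.

φM_n ≈ 963 kip·in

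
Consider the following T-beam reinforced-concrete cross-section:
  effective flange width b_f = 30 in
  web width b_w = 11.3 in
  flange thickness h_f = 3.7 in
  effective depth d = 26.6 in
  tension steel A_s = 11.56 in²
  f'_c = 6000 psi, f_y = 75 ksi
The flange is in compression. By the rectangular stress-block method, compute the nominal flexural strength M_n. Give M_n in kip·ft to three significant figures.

M_n ≈ 1680 kip·ft

Tension: T = A_s f_y = 11.56 × 75 = 867 kips.
Try a within the flange: a = T/(0.85 f'_c b_f) = 867/(0.85 × 6 × 30) = 5.667 in.
a = 5.667 > h_f = 3.7 in: the block extends into the web. Split into flange-overhang and web parts.
C_f = 0.85 f'_c (b_f − b_w) h_f = 0.85 × 6 × (30 − 11.3) × 3.7 = 352.9 kips.
Remaining web compression depth: a_w = (T − C_f)/(0.85 f'_c b_w) = (867 − 352.9)/(0.85 × 6 × 11.3) = 8.921 in.
M_n = C_f(d − h_f/2) + (T − C_f)(d − a_w/2) = 352.9 × (26.6 − 1.85) + 514.1 × (26.6 − 4.4605) = 8734.3 + 11381.9 = 20116.2 kip·in.
M_n = 20116.2/12 = 1676.35 kip·ft.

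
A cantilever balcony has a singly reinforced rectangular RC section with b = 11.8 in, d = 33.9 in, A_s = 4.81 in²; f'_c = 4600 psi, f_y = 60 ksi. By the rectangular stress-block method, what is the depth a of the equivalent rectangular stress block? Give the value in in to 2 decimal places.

T = A_s f_y = 4.81 × 60 = 288.6 kips.
a = T/(0.85 f'_c b) = 288.6/(0.85 × 4.6 × 11.8) = 6.26 in.

a ≈ 6.26 in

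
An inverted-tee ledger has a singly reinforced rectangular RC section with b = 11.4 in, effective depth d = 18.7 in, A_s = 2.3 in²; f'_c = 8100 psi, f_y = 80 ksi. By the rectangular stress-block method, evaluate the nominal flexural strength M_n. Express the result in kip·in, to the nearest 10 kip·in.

M_n ≈ 3230 kip·in

T = A_s f_y = 2.3 × 80 = 184 kips.
a = T/(0.85 f'_c b) = 184/(0.85 × 8.1 × 11.4) = 2.344 in.
M_n = T(d − a/2) = 184 × (18.7 − 1.172) = 3225.2 kip·in.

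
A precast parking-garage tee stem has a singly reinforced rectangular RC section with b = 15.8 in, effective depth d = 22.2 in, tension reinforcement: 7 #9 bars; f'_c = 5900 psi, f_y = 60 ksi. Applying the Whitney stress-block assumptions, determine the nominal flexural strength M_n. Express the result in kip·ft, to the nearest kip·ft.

A_s = 7 × 1 = 7 in².
T = A_s f_y = 7 × 60 = 420 kips.
a = T/(0.85 f'_c b) = 420/(0.85 × 5.9 × 15.8) = 5.301 in.
M_n = T(d − a/2) = 420 × (22.2 − 2.6505) = 8210.8 kip·in = 8210.8/12 = 684.23 kip·ft.

M_n ≈ 684 kip·ft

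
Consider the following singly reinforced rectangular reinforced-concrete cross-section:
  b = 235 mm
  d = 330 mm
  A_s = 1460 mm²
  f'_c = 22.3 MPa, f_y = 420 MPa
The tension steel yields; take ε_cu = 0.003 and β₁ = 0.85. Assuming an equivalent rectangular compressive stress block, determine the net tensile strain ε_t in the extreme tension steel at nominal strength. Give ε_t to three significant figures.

a = A_s f_y/(0.85 f'_c b) = 137.66 mm.
β₁ = 0.85, so c = a/β₁ = 137.66/0.85 = 161.95 mm.
From the linear strain diagram with ε_cu = 0.003: ε_t = 0.003 (d − c)/c = 0.003 × (330 − 161.95)/161.95 = 0.00311.
ε_t < 0.004 — the section is over-reinforced for flexure under ACI limits.

ε_t ≈ 0.00311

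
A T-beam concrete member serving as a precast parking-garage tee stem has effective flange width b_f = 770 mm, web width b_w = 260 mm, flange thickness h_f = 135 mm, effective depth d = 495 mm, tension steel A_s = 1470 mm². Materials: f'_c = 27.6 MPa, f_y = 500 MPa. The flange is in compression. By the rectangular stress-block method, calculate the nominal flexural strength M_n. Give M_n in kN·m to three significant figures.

Tension: T = A_s f_y = 1470 × 500 = 735000 N.
Try a within the flange: a = T/(0.85 f'_c b_f) = 735000/(0.85 × 27.6 × 770) = 40.69 mm.
Since a = 40.69 ≤ h_f = 135 mm, the stress block lies entirely in the flange; analyse as a rectangular beam of width b_f.
M_n = T(d − a/2) = 735000 × (495 − 20.345) = 348.87 × 10⁶ N·mm.
M_n = 348.87 kN·m.

M_n ≈ 349 kN·m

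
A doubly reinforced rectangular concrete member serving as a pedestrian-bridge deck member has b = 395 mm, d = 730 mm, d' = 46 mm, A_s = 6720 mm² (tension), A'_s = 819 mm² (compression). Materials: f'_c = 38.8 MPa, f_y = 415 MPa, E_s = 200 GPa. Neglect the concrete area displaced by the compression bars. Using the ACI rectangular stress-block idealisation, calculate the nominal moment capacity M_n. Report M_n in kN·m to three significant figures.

M_n ≈ 1790 kN·m

Assume both tension and compression steel yield.
Net tension couple steel: A_s − A'_s = 5901 mm².
a = (A_s − A'_s) f_y / (0.85 f'_c b) = 2448915/(0.85 × 38.8 × 395) = 187.99 mm.
c = a/β₁ = 187.99/0.773 = 243.20 mm; ε'_s = 0.003(c − d')/c = 0.0024 ≥ f_y/E_s = 0.0021, so compression steel does yield.
M_n = (A_s − A'_s) f_y (d − a/2) + A'_s f_y (d − d') = [2448915 × (730 − 93.995) + 339885 × (730 − 46)] × 10⁻⁶ = 1557.52 + 232.48 = 1790.00 kN·m.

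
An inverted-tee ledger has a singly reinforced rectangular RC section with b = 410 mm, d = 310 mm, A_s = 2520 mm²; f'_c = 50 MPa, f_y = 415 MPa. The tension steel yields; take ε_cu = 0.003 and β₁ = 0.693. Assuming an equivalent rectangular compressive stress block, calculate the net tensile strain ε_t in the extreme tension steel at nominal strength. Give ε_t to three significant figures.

ε_t ≈ 0.00774

a = A_s f_y/(0.85 f'_c b) = 60.02 mm.
β₁ = 0.693, so c = a/β₁ = 60.02/0.693 = 86.61 mm.
From the linear strain diagram with ε_cu = 0.003: ε_t = 0.003 (d − c)/c = 0.003 × (310 − 86.61)/86.61 = 0.00774.
Since ε_t ≥ 0.005, the section is tension-controlled.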